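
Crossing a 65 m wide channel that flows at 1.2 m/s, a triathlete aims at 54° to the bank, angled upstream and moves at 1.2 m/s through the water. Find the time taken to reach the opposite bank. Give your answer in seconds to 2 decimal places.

66.95 s

The component of the triathlete's velocity perpendicular to the bank is 1.2 × sin 54° = 0.971 m/s.
Only the cross-stream component determines the crossing time; the current contributes nothing perpendicular to the bank.
Time = 65 / 0.971 = 66.954 s.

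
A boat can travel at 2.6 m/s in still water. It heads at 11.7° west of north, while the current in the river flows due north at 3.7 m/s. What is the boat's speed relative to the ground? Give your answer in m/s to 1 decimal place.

6.3 m/s

Taking east as x and north as y: velocity relative to the water = (-0.527, 2.546) m/s; the water relative to ground = (0.000, 3.700) m/s.
Velocity relative to ground = (-0.527, 2.546) + (0.000, 3.700) = (-0.527, 6.246) m/s.
Speed = |(-0.527, 6.246)| = 6.268 m/s.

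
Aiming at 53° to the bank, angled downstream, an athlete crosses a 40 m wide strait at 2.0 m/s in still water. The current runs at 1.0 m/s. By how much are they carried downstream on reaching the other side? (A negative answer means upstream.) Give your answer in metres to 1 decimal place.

55.2 m

Perpendicular speed = 1.597 m/s; crossing time = 40 / 1.597 = 25.043 s.
Net downstream speed = 2.204 m/s.
Drift = 2.204 × 25.043 = 55.185 m (downstream).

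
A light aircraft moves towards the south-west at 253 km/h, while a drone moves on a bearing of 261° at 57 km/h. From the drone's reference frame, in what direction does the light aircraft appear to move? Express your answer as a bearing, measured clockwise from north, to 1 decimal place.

Taking east as x and north as y: light aircraft velocity = (-178.898, -178.898) km/h; drone velocity = (-56.298, -8.917) km/h.
Velocity of light aircraft relative to drone = (-178.898, -178.898) − (-56.298, -8.917) = (-122.600, -169.981) km/h.
Bearing = atan2(-122.60, -169.98) = 215.80° clockwise from north.

215.8°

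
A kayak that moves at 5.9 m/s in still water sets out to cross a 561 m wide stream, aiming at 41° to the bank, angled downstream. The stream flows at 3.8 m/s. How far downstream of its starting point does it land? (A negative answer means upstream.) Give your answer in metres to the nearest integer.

Perpendicular speed = 3.871 m/s; crossing time = 561 / 3.871 = 144.933 s.
Net downstream speed = 8.253 m/s.
Drift = 8.253 × 144.933 = 1196.103 m (downstream).

1196 m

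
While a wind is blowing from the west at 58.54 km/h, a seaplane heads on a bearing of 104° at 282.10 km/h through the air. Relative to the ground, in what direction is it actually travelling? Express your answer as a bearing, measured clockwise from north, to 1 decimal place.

101.6°

Taking east as x and north as y: velocity relative to the air = (273.720, -68.246) km/h; the air relative to ground = (58.540, 0.000) km/h.
Velocity relative to ground = (273.720, -68.246) + (58.540, 0.000) = (332.260, -68.246) km/h.
Bearing = atan2(332.26, -68.25) = 101.61° clockwise from north.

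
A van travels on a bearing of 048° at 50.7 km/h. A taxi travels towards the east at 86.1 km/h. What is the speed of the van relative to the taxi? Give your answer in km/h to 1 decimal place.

59.1 km/h

Taking east as x and north as y: van velocity = (37.677, 33.925) km/h; taxi velocity = (86.100, 0.000) km/h.
Velocity of van relative to taxi = (37.677, 33.925) − (86.100, 0.000) = (-48.423, 33.925) km/h.
Magnitude = |(-48.423, 33.925)| = 59.124 km/h.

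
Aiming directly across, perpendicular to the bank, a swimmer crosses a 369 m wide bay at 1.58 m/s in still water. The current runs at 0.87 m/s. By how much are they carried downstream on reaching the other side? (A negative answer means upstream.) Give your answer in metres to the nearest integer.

203 m

Perpendicular speed = 1.580 m/s; crossing time = 369 / 1.580 = 233.544 s.
Net downstream speed = 0.870 m/s.
Drift = 0.870 × 233.544 = 203.184 m (downstream).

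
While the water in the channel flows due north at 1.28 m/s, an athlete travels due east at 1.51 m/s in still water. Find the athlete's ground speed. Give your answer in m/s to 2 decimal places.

1.98 m/s

Taking east as x and north as y: velocity relative to the water = (1.510, 0.000) m/s; the water relative to ground = (0.000, 1.280) m/s.
Velocity relative to ground = (1.510, 0.000) + (0.000, 1.280) = (1.510, 1.280) m/s.
Speed = |(1.510, 1.280)| = 1.980 m/s.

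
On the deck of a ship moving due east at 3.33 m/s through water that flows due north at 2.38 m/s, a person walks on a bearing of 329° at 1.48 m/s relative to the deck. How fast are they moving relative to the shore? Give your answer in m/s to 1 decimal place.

In east/north components (m/s): person relative to ship = (-0.762, 1.269); ship relative to water = (3.330, 0.000); water relative to ground = (0.000, 2.380).
Sum = (2.568, 3.649) m/s.
Speed = |(2.568, 3.649)| = 4.462 m/s.

4.5 m/s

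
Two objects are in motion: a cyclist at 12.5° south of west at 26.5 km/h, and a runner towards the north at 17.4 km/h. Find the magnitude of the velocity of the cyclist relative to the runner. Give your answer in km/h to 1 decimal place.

Taking east as x and north as y: cyclist velocity = (-25.872, -5.736) km/h; runner velocity = (0.000, 17.400) km/h.
Velocity of cyclist relative to runner = (-25.872, -5.736) − (0.000, 17.400) = (-25.872, -23.136) km/h.
Magnitude = |(-25.872, -23.136)| = 34.708 km/h.

34.7 km/h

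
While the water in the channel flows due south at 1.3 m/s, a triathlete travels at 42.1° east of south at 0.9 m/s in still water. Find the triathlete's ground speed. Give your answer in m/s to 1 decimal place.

Taking east as x and north as y: velocity relative to the water = (0.603, -0.668) m/s; the water relative to ground = (0.000, -1.300) m/s.
Velocity relative to ground = (0.603, -0.668) + (0.000, -1.300) = (0.603, -1.968) m/s.
Speed = |(0.603, -1.968)| = 2.058 m/s.

2.1 m/s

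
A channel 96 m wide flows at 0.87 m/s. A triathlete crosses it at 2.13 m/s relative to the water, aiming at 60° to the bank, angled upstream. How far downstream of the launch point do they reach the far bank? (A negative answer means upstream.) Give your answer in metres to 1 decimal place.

Perpendicular speed = 1.845 m/s; crossing time = 96 / 1.845 = 52.043 s.
Net downstream speed = -0.195 m/s.
Drift = -0.195 × 52.043 = -10.148 m (upstream).

-10.1 m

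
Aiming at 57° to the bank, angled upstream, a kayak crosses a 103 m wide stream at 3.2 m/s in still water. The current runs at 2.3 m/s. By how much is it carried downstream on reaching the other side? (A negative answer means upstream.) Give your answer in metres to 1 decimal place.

Perpendicular speed = 2.684 m/s; crossing time = 103 / 2.684 = 38.379 s.
Net downstream speed = 0.557 m/s.
Drift = 0.557 × 38.379 = 21.383 m (downstream).

21.4 m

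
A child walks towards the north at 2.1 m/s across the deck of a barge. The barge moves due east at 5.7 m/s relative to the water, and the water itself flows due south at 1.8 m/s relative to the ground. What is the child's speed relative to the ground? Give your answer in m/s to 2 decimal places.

In east/north components (m/s): child relative to barge = (0.000, 2.100); barge relative to water = (5.700, 0.000); water relative to ground = (0.000, -1.800).
Sum = (5.700, 0.300) m/s.
Speed = |(5.700, 0.300)| = 5.708 m/s.

5.71 m/s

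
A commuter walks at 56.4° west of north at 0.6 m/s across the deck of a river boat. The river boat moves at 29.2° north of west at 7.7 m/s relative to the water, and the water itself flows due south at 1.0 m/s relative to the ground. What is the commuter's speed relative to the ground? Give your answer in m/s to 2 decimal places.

In east/north components (m/s): commuter relative to river boat = (-0.500, 0.332); river boat relative to water = (-6.721, 3.757); water relative to ground = (0.000, -1.000).
Sum = (-7.221, 3.089) m/s.
Speed = |(-7.221, 3.089)| = 7.854 m/s.

7.85 m/s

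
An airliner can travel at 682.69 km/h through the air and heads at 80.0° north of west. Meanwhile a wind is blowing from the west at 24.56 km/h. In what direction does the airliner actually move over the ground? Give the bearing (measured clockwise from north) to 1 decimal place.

352.0°

Taking east as x and north as y: velocity relative to the air = (-118.548, 672.318) km/h; the air relative to ground = (24.560, 0.000) km/h.
Velocity relative to ground = (-118.548, 672.318) + (24.560, 0.000) = (-93.988, 672.318) km/h.
Bearing = atan2(-93.99, 672.32) = 352.04° clockwise from north.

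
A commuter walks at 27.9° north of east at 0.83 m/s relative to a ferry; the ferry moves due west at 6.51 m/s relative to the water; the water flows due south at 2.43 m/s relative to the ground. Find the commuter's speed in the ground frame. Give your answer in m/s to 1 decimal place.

In east/north components (m/s): commuter relative to ferry = (0.734, 0.388); ferry relative to water = (-6.510, 0.000); water relative to ground = (0.000, -2.430).
Sum = (-5.776, -2.042) m/s.
Speed = |(-5.776, -2.042)| = 6.127 m/s.

6.1 m/s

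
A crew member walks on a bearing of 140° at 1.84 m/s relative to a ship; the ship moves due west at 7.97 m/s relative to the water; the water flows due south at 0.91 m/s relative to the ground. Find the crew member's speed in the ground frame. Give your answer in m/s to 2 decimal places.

7.17 m/s

In east/north components (m/s): crew member relative to ship = (1.183, -1.410); ship relative to water = (-7.970, 0.000); water relative to ground = (0.000, -0.910).
Sum = (-6.787, -2.320) m/s.
Speed = |(-6.787, -2.320)| = 7.173 m/s.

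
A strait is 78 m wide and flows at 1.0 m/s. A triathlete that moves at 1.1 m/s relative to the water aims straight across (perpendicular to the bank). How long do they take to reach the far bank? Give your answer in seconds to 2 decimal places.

70.91 s

The component of the triathlete's velocity perpendicular to the bank is 1.1 m/s.
The current is parallel to the bank, so it does not affect the crossing time.
Time = 78 / 1.100 = 70.909 s.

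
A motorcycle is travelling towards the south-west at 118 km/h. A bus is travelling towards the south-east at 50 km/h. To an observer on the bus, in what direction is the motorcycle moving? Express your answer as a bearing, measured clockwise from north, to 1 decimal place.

248.0°

Taking east as x and north as y: motorcycle velocity = (-83.439, -83.439) km/h; bus velocity = (35.355, -35.355) km/h.
Velocity of motorcycle relative to bus = (-83.439, -83.439) − (35.355, -35.355) = (-118.794, -48.083) km/h.
Bearing = atan2(-118.79, -48.08) = 247.96° clockwise from north.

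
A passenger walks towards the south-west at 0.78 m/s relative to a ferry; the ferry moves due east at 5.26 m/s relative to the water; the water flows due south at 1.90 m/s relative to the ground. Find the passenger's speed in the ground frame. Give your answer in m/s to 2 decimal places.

5.31 m/s

In east/north components (m/s): passenger relative to ferry = (-0.552, -0.552); ferry relative to water = (5.260, 0.000); water relative to ground = (0.000, -1.900).
Sum = (4.708, -2.452) m/s.
Speed = |(4.708, -2.452)| = 5.308 m/s.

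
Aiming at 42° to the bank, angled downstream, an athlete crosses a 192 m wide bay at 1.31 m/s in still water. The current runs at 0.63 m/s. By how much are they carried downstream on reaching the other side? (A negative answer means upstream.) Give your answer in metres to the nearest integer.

351 m

Perpendicular speed = 0.877 m/s; crossing time = 192 / 0.877 = 219.038 s.
Net downstream speed = 1.604 m/s.
Drift = 1.604 × 219.038 = 351.231 m (downstream).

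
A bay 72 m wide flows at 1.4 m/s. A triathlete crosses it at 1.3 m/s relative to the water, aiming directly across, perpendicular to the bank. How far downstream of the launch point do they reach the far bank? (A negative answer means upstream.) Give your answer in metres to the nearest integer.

78 m

Perpendicular speed = 1.300 m/s; crossing time = 72 / 1.300 = 55.385 s.
Net downstream speed = 1.400 m/s.
Drift = 1.400 × 55.385 = 77.538 m (downstream).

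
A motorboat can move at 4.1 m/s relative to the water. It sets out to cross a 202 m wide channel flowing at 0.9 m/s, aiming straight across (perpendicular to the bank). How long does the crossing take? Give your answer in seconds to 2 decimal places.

The component of the motorboat's velocity perpendicular to the bank is 4.1 m/s.
The flow acts along the bank and has no component across it.
Time = 202 / 4.100 = 49.268 s.

49.27 s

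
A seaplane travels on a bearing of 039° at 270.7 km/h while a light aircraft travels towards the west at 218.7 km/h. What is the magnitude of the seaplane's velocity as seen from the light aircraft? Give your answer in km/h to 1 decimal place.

Taking east as x and north as y: seaplane velocity = (170.357, 210.373) km/h; light aircraft velocity = (-218.700, 0.000) km/h.
Velocity of seaplane relative to light aircraft = (170.357, 210.373) − (-218.700, 0.000) = (389.057, 210.373) km/h.
Magnitude = |(389.057, 210.373)| = 442.292 km/h.

442.3 km/h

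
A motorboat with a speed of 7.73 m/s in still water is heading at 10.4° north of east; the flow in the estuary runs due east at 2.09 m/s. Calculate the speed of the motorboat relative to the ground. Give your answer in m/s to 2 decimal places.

Taking east as x and north as y: velocity relative to the water = (7.603, 1.395) m/s; the water relative to ground = (2.090, 0.000) m/s.
Velocity relative to ground = (7.603, 1.395) + (2.090, 0.000) = (9.693, 1.395) m/s.
Speed = |(9.693, 1.395)| = 9.793 m/s.

9.79 m/s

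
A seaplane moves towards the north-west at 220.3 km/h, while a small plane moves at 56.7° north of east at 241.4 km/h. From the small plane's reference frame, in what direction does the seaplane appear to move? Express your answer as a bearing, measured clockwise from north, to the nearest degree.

261°

Taking east as x and north as y: seaplane velocity = (-155.776, 155.776) km/h; small plane velocity = (132.534, 201.764) km/h.
Velocity of seaplane relative to small plane = (-155.776, 155.776) − (132.534, 201.764) = (-288.310, -45.988) km/h.
Bearing = atan2(-288.31, -45.99) = 260.94° clockwise from north.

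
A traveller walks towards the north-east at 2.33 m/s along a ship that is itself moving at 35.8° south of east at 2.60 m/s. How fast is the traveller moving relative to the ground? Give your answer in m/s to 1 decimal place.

3.8 m/s

Taking east as x and north as y: ship velocity = (2.109, -1.521) m/s; traveller velocity relative to ship = (1.648, 1.648) m/s.
Velocity relative to ground = (2.109, -1.521) + (1.648, 1.648) = (3.756, 0.127) m/s.
Speed = |(3.756, 0.127)| = 3.758 m/s.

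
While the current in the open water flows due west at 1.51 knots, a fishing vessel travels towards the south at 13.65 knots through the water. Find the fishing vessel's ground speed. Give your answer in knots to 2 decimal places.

13.73 knots

Taking east as x and north as y: velocity relative to the water = (0.000, -13.650) knots; the water relative to ground = (-1.510, 0.000) knots.
Velocity relative to ground = (0.000, -13.650) + (-1.510, 0.000) = (-1.510, -13.650) knots.
Speed = |(-1.510, -13.650)| = 13.733 knots.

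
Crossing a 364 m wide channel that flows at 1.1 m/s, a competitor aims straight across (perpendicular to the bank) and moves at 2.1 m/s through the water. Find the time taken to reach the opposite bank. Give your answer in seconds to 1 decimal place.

173.3 s

The component of the competitor's velocity perpendicular to the bank is 2.1 m/s.
The current is parallel to the bank, so it does not affect the crossing time.
Time = 364 / 2.100 = 173.333 s.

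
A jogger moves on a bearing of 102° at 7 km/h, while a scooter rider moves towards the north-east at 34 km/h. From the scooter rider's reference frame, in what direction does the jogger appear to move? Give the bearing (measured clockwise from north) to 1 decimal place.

214.0°

Taking east as x and north as y: jogger velocity = (6.847, -1.455) km/h; scooter rider velocity = (24.042, 24.042) km/h.
Velocity of jogger relative to scooter rider = (6.847, -1.455) − (24.042, 24.042) = (-17.195, -25.497) km/h.
Bearing = atan2(-17.19, -25.50) = 213.99° clockwise from north.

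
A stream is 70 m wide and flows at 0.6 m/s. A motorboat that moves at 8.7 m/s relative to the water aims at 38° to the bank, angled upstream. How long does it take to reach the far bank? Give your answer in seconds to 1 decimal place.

The component of the motorboat's velocity perpendicular to the bank is 8.7 × sin 38° = 5.356 m/s.
The current is parallel to the bank, so it does not affect the crossing time.
Time = 70 / 5.356 = 13.069 s.

13.1 s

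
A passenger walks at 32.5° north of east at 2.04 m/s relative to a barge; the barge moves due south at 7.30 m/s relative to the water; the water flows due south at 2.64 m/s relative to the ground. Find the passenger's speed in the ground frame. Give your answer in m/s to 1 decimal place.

In east/north components (m/s): passenger relative to barge = (1.721, 1.096); barge relative to water = (0.000, -7.300); water relative to ground = (0.000, -2.640).
Sum = (1.721, -8.844) m/s.
Speed = |(1.721, -8.844)| = 9.010 m/s.

9.0 m/s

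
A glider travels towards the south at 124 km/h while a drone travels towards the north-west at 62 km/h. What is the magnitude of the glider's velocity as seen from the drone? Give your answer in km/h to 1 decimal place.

Taking east as x and north as y: glider velocity = (0.000, -124.000) km/h; drone velocity = (-43.841, 43.841) km/h.
Velocity of glider relative to drone = (0.000, -124.000) − (-43.841, 43.841) = (43.841, -167.841) km/h.
Magnitude = |(43.841, -167.841)| = 173.472 km/h.

173.5 km/h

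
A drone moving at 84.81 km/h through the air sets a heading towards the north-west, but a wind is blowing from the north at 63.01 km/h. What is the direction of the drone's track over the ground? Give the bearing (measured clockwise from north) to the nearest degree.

Taking east as x and north as y: velocity relative to the air = (-59.970, 59.970) km/h; the air relative to ground = (0.000, -63.010) km/h.
Velocity relative to ground = (-59.970, 59.970) + (0.000, -63.010) = (-59.970, -3.040) km/h.
Bearing = atan2(-59.97, -3.04) = 267.10° clockwise from north.

267°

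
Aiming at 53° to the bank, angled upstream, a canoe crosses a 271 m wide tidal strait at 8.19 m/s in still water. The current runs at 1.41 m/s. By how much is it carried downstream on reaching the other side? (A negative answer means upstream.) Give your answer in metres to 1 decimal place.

Perpendicular speed = 6.541 m/s; crossing time = 271 / 6.541 = 41.432 s.
Net downstream speed = -3.519 m/s.
Drift = -3.519 × 41.432 = -145.794 m (upstream).

-145.8 m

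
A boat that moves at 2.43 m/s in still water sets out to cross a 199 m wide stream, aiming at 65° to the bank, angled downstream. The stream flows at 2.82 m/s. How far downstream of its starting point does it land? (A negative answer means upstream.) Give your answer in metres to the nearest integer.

Perpendicular speed = 2.202 m/s; crossing time = 199 / 2.202 = 90.359 s.
Net downstream speed = 3.847 m/s.
Drift = 3.847 × 90.359 = 347.607 m (downstream).

348 m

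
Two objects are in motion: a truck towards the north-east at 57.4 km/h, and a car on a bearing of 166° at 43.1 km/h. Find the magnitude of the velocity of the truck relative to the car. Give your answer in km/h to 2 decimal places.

Taking east as x and north as y: truck velocity = (40.588, 40.588) km/h; car velocity = (10.427, -41.820) km/h.
Velocity of truck relative to car = (40.588, 40.588) − (10.427, -41.820) = (30.161, 82.408) km/h.
Magnitude = |(30.161, 82.408)| = 87.754 km/h.

87.75 km/h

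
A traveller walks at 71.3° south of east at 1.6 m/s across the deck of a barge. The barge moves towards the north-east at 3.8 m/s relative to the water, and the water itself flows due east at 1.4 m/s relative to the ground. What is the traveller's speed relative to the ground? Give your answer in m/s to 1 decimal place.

4.7 m/s

In east/north components (m/s): traveller relative to barge = (0.513, -1.516); barge relative to water = (2.687, 2.687); water relative to ground = (1.400, 0.000).
Sum = (4.600, 1.171) m/s.
Speed = |(4.600, 1.171)| = 4.747 m/s.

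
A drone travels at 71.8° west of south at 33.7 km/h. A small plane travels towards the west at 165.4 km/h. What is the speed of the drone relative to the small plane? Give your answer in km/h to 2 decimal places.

133.80 km/h

Taking east as x and north as y: drone velocity = (-32.014, -10.526) km/h; small plane velocity = (-165.400, 0.000) km/h.
Velocity of drone relative to small plane = (-32.014, -10.526) − (-165.400, 0.000) = (133.386, -10.526) km/h.
Magnitude = |(133.386, -10.526)| = 133.801 km/h.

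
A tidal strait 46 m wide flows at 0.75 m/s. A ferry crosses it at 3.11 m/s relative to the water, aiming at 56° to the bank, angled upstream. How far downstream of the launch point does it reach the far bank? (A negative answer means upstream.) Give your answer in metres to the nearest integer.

-18 m

Perpendicular speed = 2.578 m/s; crossing time = 46 / 2.578 = 17.841 s.
Net downstream speed = -0.989 m/s.
Drift = -0.989 × 17.841 = -17.647 m (upstream).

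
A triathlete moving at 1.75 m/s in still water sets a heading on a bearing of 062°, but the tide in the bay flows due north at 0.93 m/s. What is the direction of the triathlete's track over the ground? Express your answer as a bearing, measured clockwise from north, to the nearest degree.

041°

Taking east as x and north as y: velocity relative to the water = (1.545, 0.822) m/s; the water relative to ground = (0.000, 0.930) m/s.
Velocity relative to ground = (1.545, 0.822) + (0.000, 0.930) = (1.545, 1.752) m/s.
Bearing = atan2(1.55, 1.75) = 41.42° clockwise from north.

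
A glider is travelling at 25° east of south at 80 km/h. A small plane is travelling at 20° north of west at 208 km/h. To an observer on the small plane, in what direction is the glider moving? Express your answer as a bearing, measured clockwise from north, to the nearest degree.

Taking east as x and north as y: glider velocity = (33.809, -72.505) km/h; small plane velocity = (-195.456, 71.140) km/h.
Velocity of glider relative to small plane = (33.809, -72.505) − (-195.456, 71.140) = (229.266, -143.645) km/h.
Bearing = atan2(229.27, -143.64) = 122.07° clockwise from north.

122°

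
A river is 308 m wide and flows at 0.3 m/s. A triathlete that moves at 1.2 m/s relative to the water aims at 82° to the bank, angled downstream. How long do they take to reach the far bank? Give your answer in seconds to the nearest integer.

The component of the triathlete's velocity perpendicular to the bank is 1.2 × sin 82° = 1.188 m/s.
The flow acts along the bank and has no component across it.
Time = 308 / 1.188 = 259.189 s.

259 s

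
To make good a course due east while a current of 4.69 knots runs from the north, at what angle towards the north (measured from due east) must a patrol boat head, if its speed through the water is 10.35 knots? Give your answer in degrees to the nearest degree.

27°

The current pushes perpendicular to the desired track; the heading must have a component into the current equal to 4.69 knots: 10.35 sin θ = 4.69.
sin θ = 0.4531, so θ = 26.945°.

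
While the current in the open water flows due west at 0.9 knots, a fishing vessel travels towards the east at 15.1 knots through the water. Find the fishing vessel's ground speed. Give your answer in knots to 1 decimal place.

14.2 knots

Taking east as x and north as y: velocity relative to the water = (15.100, 0.000) knots; the water relative to ground = (-0.900, 0.000) knots.
Velocity relative to ground = (15.100, 0.000) + (-0.900, 0.000) = (14.200, 0.000) knots.
Speed = |(14.200, 0.000)| = 14.200 knots.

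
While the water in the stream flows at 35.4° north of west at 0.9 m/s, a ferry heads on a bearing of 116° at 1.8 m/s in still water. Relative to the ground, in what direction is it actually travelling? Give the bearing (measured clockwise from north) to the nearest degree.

107°

Taking east as x and north as y: velocity relative to the water = (1.618, -0.789) m/s; the water relative to ground = (-0.734, 0.521) m/s.
Velocity relative to ground = (1.618, -0.789) + (-0.734, 0.521) = (0.884, -0.268) m/s.
Bearing = atan2(0.88, -0.27) = 106.84° clockwise from north.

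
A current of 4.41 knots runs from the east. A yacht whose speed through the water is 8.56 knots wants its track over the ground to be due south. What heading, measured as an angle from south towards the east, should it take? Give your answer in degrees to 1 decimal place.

31.0°

The current pushes perpendicular to the desired track; the heading must have a component into the current equal to 4.41 knots: 8.56 sin θ = 4.41.
sin θ = 0.5152, so θ = 31.010°.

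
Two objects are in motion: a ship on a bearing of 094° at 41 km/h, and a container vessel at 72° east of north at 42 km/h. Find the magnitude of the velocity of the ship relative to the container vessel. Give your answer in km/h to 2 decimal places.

15.87 km/h

Taking east as x and north as y: ship velocity = (40.900, -2.860) km/h; container vessel velocity = (39.944, 12.979) km/h.
Velocity of ship relative to container vessel = (40.900, -2.860) − (39.944, 12.979) = (0.956, -15.839) km/h.
Magnitude = |(0.956, -15.839)| = 15.868 km/h.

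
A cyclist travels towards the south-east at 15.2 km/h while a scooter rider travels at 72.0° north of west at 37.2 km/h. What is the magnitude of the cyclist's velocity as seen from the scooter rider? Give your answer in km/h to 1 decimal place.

51.2 km/h

Taking east as x and north as y: cyclist velocity = (10.748, -10.748) km/h; scooter rider velocity = (-11.495, 35.379) km/h.
Velocity of cyclist relative to scooter rider = (10.748, -10.748) − (-11.495, 35.379) = (22.243, -46.127) km/h.
Magnitude = |(22.243, -46.127)| = 51.210 km/h.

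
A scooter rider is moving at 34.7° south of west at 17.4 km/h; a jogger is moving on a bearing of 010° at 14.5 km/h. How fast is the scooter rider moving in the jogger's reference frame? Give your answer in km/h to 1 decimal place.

29.5 km/h

Taking east as x and north as y: scooter rider velocity = (-14.305, -9.905) km/h; jogger velocity = (2.518, 14.280) km/h.
Velocity of scooter rider relative to jogger = (-14.305, -9.905) − (2.518, 14.280) = (-16.823, -24.185) km/h.
Magnitude = |(-16.823, -24.185)| = 29.461 km/h.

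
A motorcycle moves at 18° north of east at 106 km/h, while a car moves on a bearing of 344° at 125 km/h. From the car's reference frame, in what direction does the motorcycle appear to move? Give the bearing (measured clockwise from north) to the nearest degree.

123°

Taking east as x and north as y: motorcycle velocity = (100.812, 32.756) km/h; car velocity = (-34.455, 120.158) km/h.
Velocity of motorcycle relative to car = (100.812, 32.756) − (-34.455, 120.158) = (135.267, -87.402) km/h.
Bearing = atan2(135.27, -87.40) = 122.87° clockwise from north.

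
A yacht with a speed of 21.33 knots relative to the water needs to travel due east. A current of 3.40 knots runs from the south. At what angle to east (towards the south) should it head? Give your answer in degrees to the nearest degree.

9°

The current pushes perpendicular to the desired track; the heading must have a component into the current equal to 3.40 knots: 21.33 sin θ = 3.40.
sin θ = 0.1594, so θ = 9.172°.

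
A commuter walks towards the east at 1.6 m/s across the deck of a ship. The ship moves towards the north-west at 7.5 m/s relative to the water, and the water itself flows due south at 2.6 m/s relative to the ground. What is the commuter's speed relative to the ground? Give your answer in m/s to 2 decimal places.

4.59 m/s

In east/north components (m/s): commuter relative to ship = (1.600, 0.000); ship relative to water = (-5.303, 5.303); water relative to ground = (0.000, -2.600).
Sum = (-3.703, 2.703) m/s.
Speed = |(-3.703, 2.703)| = 4.585 m/s.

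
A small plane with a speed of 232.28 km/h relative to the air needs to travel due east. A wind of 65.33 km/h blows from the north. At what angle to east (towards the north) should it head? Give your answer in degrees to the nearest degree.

16°

The wind pushes perpendicular to the desired track; the heading must have a component into the wind equal to 65.33 km/h: 232.28 sin θ = 65.33.
sin θ = 0.2813, so θ = 16.335°.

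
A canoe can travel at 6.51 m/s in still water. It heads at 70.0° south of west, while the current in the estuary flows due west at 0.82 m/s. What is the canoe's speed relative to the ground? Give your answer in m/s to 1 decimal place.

Taking east as x and north as y: velocity relative to the water = (-2.227, -6.117) m/s; the water relative to ground = (-0.820, 0.000) m/s.
Velocity relative to ground = (-2.227, -6.117) + (-0.820, 0.000) = (-3.047, -6.117) m/s.
Speed = |(-3.047, -6.117)| = 6.834 m/s.

6.8 m/s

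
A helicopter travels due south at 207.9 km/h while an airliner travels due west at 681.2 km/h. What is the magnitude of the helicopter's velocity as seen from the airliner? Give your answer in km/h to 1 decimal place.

Taking east as x and north as y: helicopter velocity = (0.000, -207.900) km/h; airliner velocity = (-681.200, 0.000) km/h.
Velocity of helicopter relative to airliner = (0.000, -207.900) − (-681.200, 0.000) = (681.200, -207.900) km/h.
Magnitude = |(681.200, -207.900)| = 712.219 km/h.

712.2 km/h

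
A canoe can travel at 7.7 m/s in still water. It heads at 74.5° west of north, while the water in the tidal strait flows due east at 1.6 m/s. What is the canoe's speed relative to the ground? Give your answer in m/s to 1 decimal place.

6.2 m/s

Taking east as x and north as y: velocity relative to the water = (-7.420, 2.058) m/s; the water relative to ground = (1.600, 0.000) m/s.
Velocity relative to ground = (-7.420, 2.058) + (1.600, 0.000) = (-5.820, 2.058) m/s.
Speed = |(-5.820, 2.058)| = 6.173 m/s.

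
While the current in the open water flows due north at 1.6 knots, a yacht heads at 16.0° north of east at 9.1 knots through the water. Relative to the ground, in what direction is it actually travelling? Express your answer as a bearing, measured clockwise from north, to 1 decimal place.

064.8°

Taking east as x and north as y: velocity relative to the water = (8.747, 2.508) knots; the water relative to ground = (0.000, 1.600) knots.
Velocity relative to ground = (8.747, 2.508) + (0.000, 1.600) = (8.747, 4.108) knots.
Bearing = atan2(8.75, 4.11) = 64.84° clockwise from north.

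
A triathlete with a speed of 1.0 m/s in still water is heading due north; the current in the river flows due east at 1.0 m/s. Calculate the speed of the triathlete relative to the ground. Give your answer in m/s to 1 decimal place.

1.4 m/s

Taking east as x and north as y: velocity relative to the water = (0.000, 1.000) m/s; the water relative to ground = (1.000, 0.000) m/s.
Velocity relative to ground = (0.000, 1.000) + (1.000, 0.000) = (1.000, 1.000) m/s.
Speed = |(1.000, 1.000)| = 1.414 m/s.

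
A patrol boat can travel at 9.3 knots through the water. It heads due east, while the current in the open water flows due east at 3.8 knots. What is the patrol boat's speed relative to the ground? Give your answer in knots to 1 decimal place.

Taking east as x and north as y: velocity relative to the water = (9.300, 0.000) knots; the water relative to ground = (3.800, 0.000) knots.
Velocity relative to ground = (9.300, 0.000) + (3.800, 0.000) = (13.100, 0.000) knots.
Speed = |(13.100, 0.000)| = 13.100 knots.

13.1 knots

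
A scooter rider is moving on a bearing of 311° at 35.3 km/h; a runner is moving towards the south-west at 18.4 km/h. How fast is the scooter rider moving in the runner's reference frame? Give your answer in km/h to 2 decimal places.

38.65 km/h

Taking east as x and north as y: scooter rider velocity = (-26.641, 23.159) km/h; runner velocity = (-13.011, -13.011) km/h.
Velocity of scooter rider relative to runner = (-26.641, 23.159) − (-13.011, -13.011) = (-13.630, 36.170) km/h.
Magnitude = |(-13.630, 36.170)| = 38.653 km/h.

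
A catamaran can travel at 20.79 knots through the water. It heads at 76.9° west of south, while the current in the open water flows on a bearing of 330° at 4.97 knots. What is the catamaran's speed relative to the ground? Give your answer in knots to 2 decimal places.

Taking east as x and north as y: velocity relative to the water = (-20.249, -4.712) knots; the water relative to ground = (-2.485, 4.304) knots.
Velocity relative to ground = (-20.249, -4.712) + (-2.485, 4.304) = (-22.734, -0.408) knots.
Speed = |(-22.734, -0.408)| = 22.738 knots.

22.74 knots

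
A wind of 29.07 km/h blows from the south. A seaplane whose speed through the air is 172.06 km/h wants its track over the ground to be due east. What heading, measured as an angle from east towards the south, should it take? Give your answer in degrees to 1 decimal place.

The wind pushes perpendicular to the desired track; the heading must have a component into the wind equal to 29.07 km/h: 172.06 sin θ = 29.07.
sin θ = 0.1690, so θ = 9.727°.

9.7°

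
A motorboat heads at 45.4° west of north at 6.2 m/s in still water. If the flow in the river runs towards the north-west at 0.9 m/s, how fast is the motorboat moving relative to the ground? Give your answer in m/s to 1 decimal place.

Taking east as x and north as y: velocity relative to the water = (-4.415, 4.353) m/s; the water relative to ground = (-0.636, 0.636) m/s.
Velocity relative to ground = (-4.415, 4.353) + (-0.636, 0.636) = (-5.051, 4.990) m/s.
Speed = |(-5.051, 4.990)| = 7.100 m/s.

7.1 m/s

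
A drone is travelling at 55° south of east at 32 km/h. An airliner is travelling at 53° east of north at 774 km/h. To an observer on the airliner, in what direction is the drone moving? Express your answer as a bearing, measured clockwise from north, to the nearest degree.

231°

Taking east as x and north as y: drone velocity = (18.354, -26.213) km/h; airliner velocity = (618.144, 465.805) km/h.
Velocity of drone relative to airliner = (18.354, -26.213) − (618.144, 465.805) = (-599.789, -492.018) km/h.
Bearing = atan2(-599.79, -492.02) = 230.64° clockwise from north.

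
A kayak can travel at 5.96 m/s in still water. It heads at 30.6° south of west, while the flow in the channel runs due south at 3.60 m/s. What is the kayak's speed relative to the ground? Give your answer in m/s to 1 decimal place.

Taking east as x and north as y: velocity relative to the water = (-5.130, -3.034) m/s; the water relative to ground = (0.000, -3.600) m/s.
Velocity relative to ground = (-5.130, -3.034) + (0.000, -3.600) = (-5.130, -6.634) m/s.
Speed = |(-5.130, -6.634)| = 8.386 m/s.

8.4 m/s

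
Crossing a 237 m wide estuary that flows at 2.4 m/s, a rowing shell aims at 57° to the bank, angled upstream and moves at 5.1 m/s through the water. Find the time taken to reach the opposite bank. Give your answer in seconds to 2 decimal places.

55.41 s

The component of the rowing shell's velocity perpendicular to the bank is 5.1 × sin 57° = 4.277 m/s.
The current is parallel to the bank, so it does not affect the crossing time.
Time = 237 / 4.277 = 55.410 s.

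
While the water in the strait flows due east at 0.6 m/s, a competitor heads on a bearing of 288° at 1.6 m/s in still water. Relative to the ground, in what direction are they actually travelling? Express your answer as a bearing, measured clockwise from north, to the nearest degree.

298°

Taking east as x and north as y: velocity relative to the water = (-1.522, 0.494) m/s; the water relative to ground = (0.600, 0.000) m/s.
Velocity relative to ground = (-1.522, 0.494) + (0.600, 0.000) = (-0.922, 0.494) m/s.
Bearing = atan2(-0.92, 0.49) = 298.21° clockwise from north.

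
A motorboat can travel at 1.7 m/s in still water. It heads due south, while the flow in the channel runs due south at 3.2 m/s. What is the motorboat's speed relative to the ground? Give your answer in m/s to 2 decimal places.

4.90 m/s

Taking east as x and north as y: velocity relative to the water = (0.000, -1.700) m/s; the water relative to ground = (0.000, -3.200) m/s.
Velocity relative to ground = (0.000, -1.700) + (0.000, -3.200) = (0.000, -4.900) m/s.
Speed = |(0.000, -4.900)| = 4.900 m/s.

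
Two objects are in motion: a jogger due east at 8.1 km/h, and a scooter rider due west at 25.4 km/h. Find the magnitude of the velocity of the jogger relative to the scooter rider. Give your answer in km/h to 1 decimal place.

33.5 km/h

Taking east as x and north as y: jogger velocity = (8.100, 0.000) km/h; scooter rider velocity = (-25.400, 0.000) km/h.
Velocity of jogger relative to scooter rider = (8.100, 0.000) − (-25.400, 0.000) = (33.500, 0.000) km/h.
Magnitude = |(33.500, 0.000)| = 33.500 km/h.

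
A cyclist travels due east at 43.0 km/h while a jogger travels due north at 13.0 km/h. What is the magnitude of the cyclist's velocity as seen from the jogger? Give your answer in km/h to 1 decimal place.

Taking east as x and north as y: cyclist velocity = (43.000, 0.000) km/h; jogger velocity = (0.000, 13.000) km/h.
Velocity of cyclist relative to jogger = (43.000, 0.000) − (0.000, 13.000) = (43.000, -13.000) km/h.
Magnitude = |(43.000, -13.000)| = 44.922 km/h.

44.9 km/h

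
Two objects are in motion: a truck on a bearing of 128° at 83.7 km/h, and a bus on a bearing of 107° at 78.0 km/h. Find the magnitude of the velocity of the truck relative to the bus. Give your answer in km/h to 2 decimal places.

Taking east as x and north as y: truck velocity = (65.957, -51.531) km/h; bus velocity = (74.592, -22.805) km/h.
Velocity of truck relative to bus = (65.957, -51.531) − (74.592, -22.805) = (-8.635, -28.726) km/h.
Magnitude = |(-8.635, -28.726)| = 29.996 km/h.

30.00 km/h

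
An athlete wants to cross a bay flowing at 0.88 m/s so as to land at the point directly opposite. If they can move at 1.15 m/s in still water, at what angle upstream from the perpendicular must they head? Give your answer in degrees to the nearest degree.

To cancel the current, the upstream component of the athlete's velocity must equal the flow: 1.15 sin θ = 0.88.
sin θ = 0.88 / 1.15 = 0.7652.
θ = arcsin(0.7652) = 49.926°.

50°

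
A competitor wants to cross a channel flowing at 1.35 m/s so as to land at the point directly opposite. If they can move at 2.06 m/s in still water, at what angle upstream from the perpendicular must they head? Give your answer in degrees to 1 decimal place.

To cancel the current, the upstream component of the competitor's velocity must equal the flow: 2.06 sin θ = 1.35.
sin θ = 1.35 / 2.06 = 0.6553.
θ = arcsin(0.6553) = 40.945°.

40.9°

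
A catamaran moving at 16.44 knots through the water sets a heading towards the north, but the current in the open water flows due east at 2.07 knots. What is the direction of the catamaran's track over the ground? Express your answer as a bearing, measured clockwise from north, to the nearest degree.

Taking east as x and north as y: velocity relative to the water = (0.000, 16.440) knots; the water relative to ground = (2.070, 0.000) knots.
Velocity relative to ground = (0.000, 16.440) + (2.070, 0.000) = (2.070, 16.440) knots.
Bearing = atan2(2.07, 16.44) = 7.18° clockwise from north.

007°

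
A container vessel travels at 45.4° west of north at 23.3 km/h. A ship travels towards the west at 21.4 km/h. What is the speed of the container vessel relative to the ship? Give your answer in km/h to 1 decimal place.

17.1 km/h

Taking east as x and north as y: container vessel velocity = (-16.590, 16.360) km/h; ship velocity = (-21.400, 0.000) km/h.
Velocity of container vessel relative to ship = (-16.590, 16.360) − (-21.400, 0.000) = (4.810, 16.360) km/h.
Magnitude = |(4.810, 16.360)| = 17.053 km/h.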